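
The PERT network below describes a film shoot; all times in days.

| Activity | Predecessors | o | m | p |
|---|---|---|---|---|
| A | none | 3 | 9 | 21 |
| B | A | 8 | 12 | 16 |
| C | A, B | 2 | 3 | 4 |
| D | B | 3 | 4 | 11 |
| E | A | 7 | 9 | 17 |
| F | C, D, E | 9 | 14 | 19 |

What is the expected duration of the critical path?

41 days

te_A = (3 + 4·9 + 21)/6 = 60/6 = 10
te_B = (8 + 4·12 + 16)/6 = 72/6 = 12
te_C = (2 + 4·3 + 4)/6 = 18/6 = 3
te_D = (3 + 4·4 + 11)/6 = 30/6 = 5
te_E = (7 + 4·9 + 17)/6 = 60/6 = 10
te_F = (9 + 4·14 + 19)/6 = 84/6 = 14

Forward pass:
ES_A = 0; EF_A = 10
ES_B = 10; EF_B = 10+12 = 22
ES_C = max(EF_A=10, EF_B=22) = 22; EF_C = 22+3 = 25
ES_D = 22; EF_D = 22+5 = 27
ES_E = 10; EF_E = 10+10 = 20
ES_F = max(EF_C=25, EF_D=27, EF_E=20) = 27; EF_F = 27+14 = 41
Expected project duration μ = 41 days. Critical path: A → B → D → F.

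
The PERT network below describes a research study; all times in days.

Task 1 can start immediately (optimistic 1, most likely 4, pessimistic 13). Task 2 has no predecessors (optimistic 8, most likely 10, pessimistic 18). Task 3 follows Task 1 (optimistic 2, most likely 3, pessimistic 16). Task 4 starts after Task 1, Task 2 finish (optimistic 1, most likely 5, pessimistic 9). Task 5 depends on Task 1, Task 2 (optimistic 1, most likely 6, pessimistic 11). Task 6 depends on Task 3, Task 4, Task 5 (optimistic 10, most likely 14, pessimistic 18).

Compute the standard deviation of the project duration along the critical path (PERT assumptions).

2.71 days

te_Task 1 = (1 + 4·4 + 13)/6 = 30/6 = 5; σ²_Task 1 = ((13−1)/6)² = 4.000
te_Task 2 = (8 + 4·10 + 18)/6 = 66/6 = 11; σ²_Task 2 = ((18−8)/6)² = 2.778
te_Task 3 = (2 + 4·3 + 16)/6 = 30/6 = 5; σ²_Task 3 = ((16−2)/6)² = 5.444
te_Task 4 = (1 + 4·5 + 9)/6 = 30/6 = 5; σ²_Task 4 = ((9−1)/6)² = 1.778
te_Task 5 = (1 + 4·6 + 11)/6 = 36/6 = 6; σ²_Task 5 = ((11−1)/6)² = 2.778
te_Task 6 = (10 + 4·14 + 18)/6 = 84/6 = 14; σ²_Task 6 = ((18−10)/6)² = 1.778

Forward pass:
ES_Task 1 = 0; EF_Task 1 = 5
ES_Task 2 = 0; EF_Task 2 = 11
ES_Task 3 = 5; EF_Task 3 = 5+5 = 10
ES_Task 4 = max(EF_Task 1=5, EF_Task 2=11) = 11; EF_Task 4 = 11+5 = 16
ES_Task 5 = max(EF_Task 1=5, EF_Task 2=11) = 11; EF_Task 5 = 11+6 = 17
ES_Task 6 = max(EF_Task 3=10, EF_Task 4=16, EF_Task 5=17) = 17; EF_Task 6 = 17+14 = 31
Expected project duration μ = 31 days. Critical path: Task 2 → Task 5 → Task 6.

Variance along critical path = 2.778 + 2.778 + 1.778 = 7.333
σ = √7.333 = 2.708 days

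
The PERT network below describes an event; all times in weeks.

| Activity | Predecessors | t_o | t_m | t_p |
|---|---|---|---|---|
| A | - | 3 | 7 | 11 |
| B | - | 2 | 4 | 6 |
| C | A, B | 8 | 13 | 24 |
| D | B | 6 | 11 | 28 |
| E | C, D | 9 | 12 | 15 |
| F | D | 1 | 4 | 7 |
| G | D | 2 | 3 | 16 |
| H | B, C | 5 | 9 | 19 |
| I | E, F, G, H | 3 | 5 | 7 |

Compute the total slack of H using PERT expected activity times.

2 weeks

te_A = (3 + 4·7 + 11)/6 = 42/6 = 7
te_B = (2 + 4·4 + 6)/6 = 24/6 = 4
te_C = (8 + 4·13 + 24)/6 = 84/6 = 14
te_D = (6 + 4·11 + 28)/6 = 78/6 = 13
te_E = (9 + 4·12 + 15)/6 = 72/6 = 12
te_F = (1 + 4·4 + 7)/6 = 24/6 = 4
te_G = (2 + 4·3 + 16)/6 = 30/6 = 5
te_H = (5 + 4·9 + 19)/6 = 60/6 = 10
te_I = (3 + 4·5 + 7)/6 = 30/6 = 5

Forward pass:
ES_A = 0; EF_A = 7
ES_B = 0; EF_B = 4
ES_C = max(EF_A=7, EF_B=4) = 7; EF_C = 7+14 = 21
ES_D = 4; EF_D = 4+13 = 17
ES_E = max(EF_C=21, EF_D=17) = 21; EF_E = 21+12 = 33
ES_F = 17; EF_F = 17+4 = 21
ES_G = 17; EF_G = 17+5 = 22
ES_H = max(EF_B=4, EF_C=21) = 21; EF_H = 21+10 = 31
ES_I = max(EF_E=33, EF_F=21, EF_G=22, EF_H=31) = 33; EF_I = 33+5 = 38
Expected project duration μ = 38 weeks. Critical path: A → C → E → I.

Backward pass:
LF_I = 38; LS_I = 38−5 = 33
LF_H = LS_I = 33; LS_H = 33−10 = 23
LF_G = LS_I = 33; LS_G = 33−5 = 28
LF_F = LS_I = 33; LS_F = 33−4 = 29
LF_E = LS_I = 33; LS_E = 33−12 = 21
LF_D = min(LS_E=21, LS_F=29, LS_G=28) = 21; LS_D = 21−13 = 8
LF_C = min(LS_E=21, LS_H=23) = 21; LS_C = 21−14 = 7
LF_B = min(LS_C=7, LS_D=8, LS_H=23) = 7; LS_B = 7−4 = 3
LF_A = LS_C = 7; LS_A = 7−7 = 0
Slack_H = LS_H − ES_H = 23 − 21 = 2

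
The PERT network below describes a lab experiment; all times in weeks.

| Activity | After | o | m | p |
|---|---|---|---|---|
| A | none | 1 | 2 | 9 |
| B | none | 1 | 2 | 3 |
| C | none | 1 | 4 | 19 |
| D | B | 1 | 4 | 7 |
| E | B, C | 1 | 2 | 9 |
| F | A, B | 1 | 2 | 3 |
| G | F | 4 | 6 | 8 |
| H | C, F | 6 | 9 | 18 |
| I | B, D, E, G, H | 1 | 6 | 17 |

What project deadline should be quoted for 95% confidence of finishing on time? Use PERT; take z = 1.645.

30.4 weeks

te_A = (1 + 4·2 + 9)/6 = 18/6 = 3; σ²_A = ((9−1)/6)² = 1.778
te_B = (1 + 4·2 + 3)/6 = 12/6 = 2; σ²_B = ((3−1)/6)² = 0.111
te_C = (1 + 4·4 + 19)/6 = 36/6 = 6; σ²_C = ((19−1)/6)² = 9.000
te_D = (1 + 4·4 + 7)/6 = 24/6 = 4; σ²_D = ((7−1)/6)² = 1.000
te_E = (1 + 4·2 + 9)/6 = 18/6 = 3; σ²_E = ((9−1)/6)² = 1.778
te_F = (1 + 4·2 + 3)/6 = 12/6 = 2; σ²_F = ((3−1)/6)² = 0.111
te_G = (4 + 4·6 + 8)/6 = 36/6 = 6; σ²_G = ((8−4)/6)² = 0.444
te_H = (6 + 4·9 + 18)/6 = 60/6 = 10; σ²_H = ((18−6)/6)² = 4.000
te_I = (1 + 4·6 + 17)/6 = 42/6 = 7; σ²_I = ((17−1)/6)² = 7.111

Forward pass:
ES_A = 0; EF_A = 3
ES_B = 0; EF_B = 2
ES_C = 0; EF_C = 6
ES_D = 2; EF_D = 2+4 = 6
ES_E = max(EF_B=2, EF_C=6) = 6; EF_E = 6+3 = 9
ES_F = max(EF_A=3, EF_B=2) = 3; EF_F = 3+2 = 5
ES_G = 5; EF_G = 5+6 = 11
ES_H = max(EF_C=6, EF_F=5) = 6; EF_H = 6+10 = 16
ES_I = max(EF_B=2, EF_D=6, EF_E=9, EF_G=11, EF_H=16) = 16; EF_I = 16+7 = 23
Expected project duration μ = 23 weeks. Critical path: C → H → I.

Variance along critical path = 9.000 + 4.000 + 7.111 = 20.111; σ = 4.485 weeks.
D = μ + z·σ = 23 + 1.645·4.485 = 30.4 weeks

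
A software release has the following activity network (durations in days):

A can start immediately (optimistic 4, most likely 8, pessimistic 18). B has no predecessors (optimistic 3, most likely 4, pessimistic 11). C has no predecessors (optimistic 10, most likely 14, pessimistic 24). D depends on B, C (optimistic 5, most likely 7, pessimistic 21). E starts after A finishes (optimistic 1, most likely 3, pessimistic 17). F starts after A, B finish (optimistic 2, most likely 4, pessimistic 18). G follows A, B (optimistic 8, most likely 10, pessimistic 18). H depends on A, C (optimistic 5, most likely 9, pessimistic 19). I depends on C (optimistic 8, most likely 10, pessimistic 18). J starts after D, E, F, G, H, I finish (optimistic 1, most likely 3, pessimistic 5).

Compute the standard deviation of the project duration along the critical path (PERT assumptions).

2.94 days

te_A = (4 + 4·8 + 18)/6 = 54/6 = 9; σ²_A = ((18−4)/6)² = 5.444
te_B = (3 + 4·4 + 11)/6 = 30/6 = 5; σ²_B = ((11−3)/6)² = 1.778
te_C = (10 + 4·14 + 24)/6 = 90/6 = 15; σ²_C = ((24−10)/6)² = 5.444
te_D = (5 + 4·7 + 21)/6 = 54/6 = 9; σ²_D = ((21−5)/6)² = 7.111
te_E = (1 + 4·3 + 17)/6 = 30/6 = 5; σ²_E = ((17−1)/6)² = 7.111
te_F = (2 + 4·4 + 18)/6 = 36/6 = 6; σ²_F = ((18−2)/6)² = 7.111
te_G = (8 + 4·10 + 18)/6 = 66/6 = 11; σ²_G = ((18−8)/6)² = 2.778
te_H = (5 + 4·9 + 19)/6 = 60/6 = 10; σ²_H = ((19−5)/6)² = 5.444
te_I = (8 + 4·10 + 18)/6 = 66/6 = 11; σ²_I = ((18−8)/6)² = 2.778
te_J = (1 + 4·3 + 5)/6 = 18/6 = 3; σ²_J = ((5−1)/6)² = 0.444

Forward pass:
ES_A = 0; EF_A = 9
ES_B = 0; EF_B = 5
ES_C = 0; EF_C = 15
ES_D = max(EF_B=5, EF_C=15) = 15; EF_D = 15+9 = 24
ES_E = 9; EF_E = 9+5 = 14
ES_F = max(EF_A=9, EF_B=5) = 9; EF_F = 9+6 = 15
ES_G = max(EF_A=9, EF_B=5) = 9; EF_G = 9+11 = 20
ES_H = max(EF_A=9, EF_C=15) = 15; EF_H = 15+10 = 25
ES_I = 15; EF_I = 15+11 = 26
ES_J = max(EF_D=24, EF_E=14, EF_F=15, EF_G=20, EF_H=25, EF_I=26) = 26; EF_J = 26+3 = 29
Expected project duration μ = 29 days. Critical path: C → I → J.

Variance along critical path = 5.444 + 2.778 + 0.444 = 8.667
σ = √8.667 = 2.944 days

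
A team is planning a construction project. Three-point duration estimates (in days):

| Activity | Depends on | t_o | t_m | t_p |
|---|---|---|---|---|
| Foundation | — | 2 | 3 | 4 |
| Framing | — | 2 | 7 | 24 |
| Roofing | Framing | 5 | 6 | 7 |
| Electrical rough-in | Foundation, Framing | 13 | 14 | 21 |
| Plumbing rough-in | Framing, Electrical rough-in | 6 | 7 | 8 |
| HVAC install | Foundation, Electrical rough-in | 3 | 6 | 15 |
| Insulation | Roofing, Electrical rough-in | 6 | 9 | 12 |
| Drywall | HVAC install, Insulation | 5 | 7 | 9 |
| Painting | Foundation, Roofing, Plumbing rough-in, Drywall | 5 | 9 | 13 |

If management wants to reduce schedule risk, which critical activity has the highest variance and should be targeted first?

te_Foundation = (2 + 4·3 + 4)/6 = 18/6 = 3; σ²_Foundation = ((4−2)/6)² = 0.111
te_Framing = (2 + 4·7 + 24)/6 = 54/6 = 9; σ²_Framing = ((24−2)/6)² = 13.444
te_Roofing = (5 + 4·6 + 7)/6 = 36/6 = 6; σ²_Roofing = ((7−5)/6)² = 0.111
te_Electrical rough-in = (13 + 4·14 + 21)/6 = 90/6 = 15; σ²_Electrical rough-in = ((21−13)/6)² = 1.778
te_Plumbing rough-in = (6 + 4·7 + 8)/6 = 42/6 = 7; σ²_Plumbing rough-in = ((8−6)/6)² = 0.111
te_HVAC install = (3 + 4·6 + 15)/6 = 42/6 = 7; σ²_HVAC install = ((15−3)/6)² = 4.000
te_Insulation = (6 + 4·9 + 12)/6 = 54/6 = 9; σ²_Insulation = ((12−6)/6)² = 1.000
te_Drywall = (5 + 4·7 + 9)/6 = 42/6 = 7; σ²_Drywall = ((9−5)/6)² = 0.444
te_Painting = (5 + 4·9 + 13)/6 = 54/6 = 9; σ²_Painting = ((13−5)/6)² = 1.778

Forward pass:
ES_Foundation = 0; EF_Foundation = 3
ES_Framing = 0; EF_Framing = 9
ES_Roofing = 9; EF_Roofing = 9+6 = 15
ES_Electrical rough-in = max(EF_Foundation=3, EF_Framing=9) = 9; EF_Electrical rough-in = 9+15 = 24
ES_Plumbing rough-in = max(EF_Framing=9, EF_Electrical rough-in=24) = 24; EF_Plumbing rough-in = 24+7 = 31
ES_HVAC install = max(EF_Foundation=3, EF_Electrical rough-in=24) = 24; EF_HVAC install = 24+7 = 31
ES_Insulation = max(EF_Roofing=15, EF_Electrical rough-in=24) = 24; EF_Insulation = 24+9 = 33
ES_Drywall = max(EF_HVAC install=31, EF_Insulation=33) = 33; EF_Drywall = 33+7 = 40
ES_Painting = max(EF_Foundation=3, EF_Roofing=15, EF_Plumbing rough-in=31, EF_Drywall=40) = 40; EF_Painting = 40+9 = 49
Expected project duration μ = 49 days. Critical path: Framing → Electrical rough-in → Insulation → Drywall → Painting.

Variances on critical path: σ²_Framing=13.444, σ²_Electrical rough-in=1.778, σ²_Insulation=1.000, σ²_Drywall=0.444, σ²_Painting=1.778.
Largest is σ²_Framing = 13.444.

Framing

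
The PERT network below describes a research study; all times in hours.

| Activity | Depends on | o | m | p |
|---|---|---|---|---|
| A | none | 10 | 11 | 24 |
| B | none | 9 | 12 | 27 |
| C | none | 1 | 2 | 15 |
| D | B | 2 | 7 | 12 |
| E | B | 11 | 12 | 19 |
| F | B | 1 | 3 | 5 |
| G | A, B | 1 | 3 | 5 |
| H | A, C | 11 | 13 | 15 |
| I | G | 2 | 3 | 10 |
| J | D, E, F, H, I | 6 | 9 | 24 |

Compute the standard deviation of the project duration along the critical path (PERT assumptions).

4.45 hours

te_A = (10 + 4·11 + 24)/6 = 78/6 = 13; σ²_A = ((24−10)/6)² = 5.444
te_B = (9 + 4·12 + 27)/6 = 84/6 = 14; σ²_B = ((27−9)/6)² = 9.000
te_C = (1 + 4·2 + 15)/6 = 24/6 = 4; σ²_C = ((15−1)/6)² = 5.444
te_D = (2 + 4·7 + 12)/6 = 42/6 = 7; σ²_D = ((12−2)/6)² = 2.778
te_E = (11 + 4·12 + 19)/6 = 78/6 = 13; σ²_E = ((19−11)/6)² = 1.778
te_F = (1 + 4·3 + 5)/6 = 18/6 = 3; σ²_F = ((5−1)/6)² = 0.444
te_G = (1 + 4·3 + 5)/6 = 18/6 = 3; σ²_G = ((5−1)/6)² = 0.444
te_H = (11 + 4·13 + 15)/6 = 78/6 = 13; σ²_H = ((15−11)/6)² = 0.444
te_I = (2 + 4·3 + 10)/6 = 24/6 = 4; σ²_I = ((10−2)/6)² = 1.778
te_J = (6 + 4·9 + 24)/6 = 66/6 = 11; σ²_J = ((24−6)/6)² = 9.000

Forward pass:
ES_A = 0; EF_A = 13
ES_B = 0; EF_B = 14
ES_C = 0; EF_C = 4
ES_D = 14; EF_D = 14+7 = 21
ES_E = 14; EF_E = 14+13 = 27
ES_F = 14; EF_F = 14+3 = 17
ES_G = max(EF_A=13, EF_B=14) = 14; EF_G = 14+3 = 17
ES_H = max(EF_A=13, EF_C=4) = 13; EF_H = 13+13 = 26
ES_I = 17; EF_I = 17+4 = 21
ES_J = max(EF_D=21, EF_E=27, EF_F=17, EF_H=26, EF_I=21) = 27; EF_J = 27+11 = 38
Expected project duration μ = 38 hours. Critical path: B → E → J.

Variance along critical path = 9.000 + 1.778 + 9.000 = 19.778
σ = √19.778 = 4.447 hours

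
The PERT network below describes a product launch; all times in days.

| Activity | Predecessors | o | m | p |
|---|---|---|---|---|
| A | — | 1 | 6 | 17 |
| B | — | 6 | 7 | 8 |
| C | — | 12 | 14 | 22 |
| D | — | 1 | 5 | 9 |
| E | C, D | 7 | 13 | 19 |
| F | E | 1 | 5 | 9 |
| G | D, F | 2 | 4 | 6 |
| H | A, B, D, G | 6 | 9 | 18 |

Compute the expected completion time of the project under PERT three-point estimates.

te_A = (1 + 4·6 + 17)/6 = 42/6 = 7
te_B = (6 + 4·7 + 8)/6 = 42/6 = 7
te_C = (12 + 4·14 + 22)/6 = 90/6 = 15
te_D = (1 + 4·5 + 9)/6 = 30/6 = 5
te_E = (7 + 4·13 + 19)/6 = 78/6 = 13
te_F = (1 + 4·5 + 9)/6 = 30/6 = 5
te_G = (2 + 4·4 + 6)/6 = 24/6 = 4
te_H = (6 + 4·9 + 18)/6 = 60/6 = 10

Forward pass:
ES_A = 0; EF_A = 7
ES_B = 0; EF_B = 7
ES_C = 0; EF_C = 15
ES_D = 0; EF_D = 5
ES_E = max(EF_C=15, EF_D=5) = 15; EF_E = 15+13 = 28
ES_F = 28; EF_F = 28+5 = 33
ES_G = max(EF_D=5, EF_F=33) = 33; EF_G = 33+4 = 37
ES_H = max(EF_A=7, EF_B=7, EF_D=5, EF_G=37) = 37; EF_H = 37+10 = 47
Expected project duration μ = 47 days. Critical path: C → E → F → G → H.

47 days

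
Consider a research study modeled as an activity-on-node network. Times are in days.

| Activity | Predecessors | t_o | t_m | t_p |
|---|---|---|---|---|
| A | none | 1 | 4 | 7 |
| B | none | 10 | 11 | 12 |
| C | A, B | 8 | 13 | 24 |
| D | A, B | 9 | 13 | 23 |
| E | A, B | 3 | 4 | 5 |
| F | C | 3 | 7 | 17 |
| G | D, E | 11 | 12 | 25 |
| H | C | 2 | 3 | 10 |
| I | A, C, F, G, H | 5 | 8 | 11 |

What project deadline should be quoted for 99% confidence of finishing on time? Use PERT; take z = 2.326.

te_A = (1 + 4·4 + 7)/6 = 24/6 = 4; σ²_A = ((7−1)/6)² = 1.000
te_B = (10 + 4·11 + 12)/6 = 66/6 = 11; σ²_B = ((12−10)/6)² = 0.111
te_C = (8 + 4·13 + 24)/6 = 84/6 = 14; σ²_C = ((24−8)/6)² = 7.111
te_D = (9 + 4·13 + 23)/6 = 84/6 = 14; σ²_D = ((23−9)/6)² = 5.444
te_E = (3 + 4·4 + 5)/6 = 24/6 = 4; σ²_E = ((5−3)/6)² = 0.111
te_F = (3 + 4·7 + 17)/6 = 48/6 = 8; σ²_F = ((17−3)/6)² = 5.444
te_G = (11 + 4·12 + 25)/6 = 84/6 = 14; σ²_G = ((25−11)/6)² = 5.444
te_H = (2 + 4·3 + 10)/6 = 24/6 = 4; σ²_H = ((10−2)/6)² = 1.778
te_I = (5 + 4·8 + 11)/6 = 48/6 = 8; σ²_I = ((11−5)/6)² = 1.000

Forward pass:
ES_A = 0; EF_A = 4
ES_B = 0; EF_B = 11
ES_C = max(EF_A=4, EF_B=11) = 11; EF_C = 11+14 = 25
ES_D = max(EF_A=4, EF_B=11) = 11; EF_D = 11+14 = 25
ES_E = max(EF_A=4, EF_B=11) = 11; EF_E = 11+4 = 15
ES_F = 25; EF_F = 25+8 = 33
ES_G = max(EF_D=25, EF_E=15) = 25; EF_G = 25+14 = 39
ES_H = 25; EF_H = 25+4 = 29
ES_I = max(EF_A=4, EF_C=25, EF_F=33, EF_G=39, EF_H=29) = 39; EF_I = 39+8 = 47
Expected project duration μ = 47 days. Critical path: B → D → G → I.

Variance along critical path = 0.111 + 5.444 + 5.444 + 1.000 = 12.000; σ = 3.464 days.
D = μ + z·σ = 47 + 2.326·3.464 = 55.1 days

55.1 days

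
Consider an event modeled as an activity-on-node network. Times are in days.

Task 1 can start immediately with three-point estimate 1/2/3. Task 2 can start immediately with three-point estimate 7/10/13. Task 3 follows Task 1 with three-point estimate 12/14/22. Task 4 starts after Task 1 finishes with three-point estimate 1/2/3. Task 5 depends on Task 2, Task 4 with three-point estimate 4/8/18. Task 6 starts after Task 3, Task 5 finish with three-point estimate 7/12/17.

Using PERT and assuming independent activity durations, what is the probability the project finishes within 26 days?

0.050

te_Task 1 = (1 + 4·2 + 3)/6 = 12/6 = 2; σ²_Task 1 = ((3−1)/6)² = 0.111
te_Task 2 = (7 + 4·10 + 13)/6 = 60/6 = 10; σ²_Task 2 = ((13−7)/6)² = 1.000
te_Task 3 = (12 + 4·14 + 22)/6 = 90/6 = 15; σ²_Task 3 = ((22−12)/6)² = 2.778
te_Task 4 = (1 + 4·2 + 3)/6 = 12/6 = 2; σ²_Task 4 = ((3−1)/6)² = 0.111
te_Task 5 = (4 + 4·8 + 18)/6 = 54/6 = 9; σ²_Task 5 = ((18−4)/6)² = 5.444
te_Task 6 = (7 + 4·12 + 17)/6 = 72/6 = 12; σ²_Task 6 = ((17−7)/6)² = 2.778

Forward pass:
ES_Task 1 = 0; EF_Task 1 = 2
ES_Task 2 = 0; EF_Task 2 = 10
ES_Task 3 = 2; EF_Task 3 = 2+15 = 17
ES_Task 4 = 2; EF_Task 4 = 2+2 = 4
ES_Task 5 = max(EF_Task 2=10, EF_Task 4=4) = 10; EF_Task 5 = 10+9 = 19
ES_Task 6 = max(EF_Task 3=17, EF_Task 5=19) = 19; EF_Task 6 = 19+12 = 31
Expected project duration μ = 31 days. Critical path: Task 2 → Task 5 → Task 6.

Variance along critical path = 1.000 + 5.444 + 2.778 = 9.222; σ = √9.222 = 3.037 days.
Z = (26 − 31) / 3.037 = -1.646
P(T ≤ 26) = Φ(-1.646) ≈ 0.050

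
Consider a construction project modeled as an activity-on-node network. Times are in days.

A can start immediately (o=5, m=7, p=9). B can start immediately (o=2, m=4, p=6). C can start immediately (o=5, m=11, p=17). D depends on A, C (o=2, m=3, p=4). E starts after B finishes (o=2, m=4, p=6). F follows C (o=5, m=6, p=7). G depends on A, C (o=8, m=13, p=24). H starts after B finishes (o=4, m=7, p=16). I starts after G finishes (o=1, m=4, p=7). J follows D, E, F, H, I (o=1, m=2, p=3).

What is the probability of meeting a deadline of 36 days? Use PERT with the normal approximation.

te_A = (5 + 4·7 + 9)/6 = 42/6 = 7; σ²_A = ((9−5)/6)² = 0.444
te_B = (2 + 4·4 + 6)/6 = 24/6 = 4; σ²_B = ((6−2)/6)² = 0.444
te_C = (5 + 4·11 + 17)/6 = 66/6 = 11; σ²_C = ((17−5)/6)² = 4.000
te_D = (2 + 4·3 + 4)/6 = 18/6 = 3; σ²_D = ((4−2)/6)² = 0.111
te_E = (2 + 4·4 + 6)/6 = 24/6 = 4; σ²_E = ((6−2)/6)² = 0.444
te_F = (5 + 4·6 + 7)/6 = 36/6 = 6; σ²_F = ((7−5)/6)² = 0.111
te_G = (8 + 4·13 + 24)/6 = 84/6 = 14; σ²_G = ((24−8)/6)² = 7.111
te_H = (4 + 4·7 + 16)/6 = 48/6 = 8; σ²_H = ((16−4)/6)² = 4.000
te_I = (1 + 4·4 + 7)/6 = 24/6 = 4; σ²_I = ((7−1)/6)² = 1.000
te_J = (1 + 4·2 + 3)/6 = 12/6 = 2; σ²_J = ((3−1)/6)² = 0.111

Forward pass:
ES_A = 0; EF_A = 7
ES_B = 0; EF_B = 4
ES_C = 0; EF_C = 11
ES_D = max(EF_A=7, EF_C=11) = 11; EF_D = 11+3 = 14
ES_E = 4; EF_E = 4+4 = 8
ES_F = 11; EF_F = 11+6 = 17
ES_G = max(EF_A=7, EF_C=11) = 11; EF_G = 11+14 = 25
ES_H = 4; EF_H = 4+8 = 12
ES_I = 25; EF_I = 25+4 = 29
ES_J = max(EF_D=14, EF_E=8, EF_F=17, EF_H=12, EF_I=29) = 29; EF_J = 29+2 = 31
Expected project duration μ = 31 days. Critical path: C → G → I → J.

Variance along critical path = 4.000 + 7.111 + 1.000 + 0.111 = 12.222; σ = √12.222 = 3.496 days.
Z = (36 − 31) / 3.496 = 1.430
P(T ≤ 36) = Φ(1.430) ≈ 0.924

0.924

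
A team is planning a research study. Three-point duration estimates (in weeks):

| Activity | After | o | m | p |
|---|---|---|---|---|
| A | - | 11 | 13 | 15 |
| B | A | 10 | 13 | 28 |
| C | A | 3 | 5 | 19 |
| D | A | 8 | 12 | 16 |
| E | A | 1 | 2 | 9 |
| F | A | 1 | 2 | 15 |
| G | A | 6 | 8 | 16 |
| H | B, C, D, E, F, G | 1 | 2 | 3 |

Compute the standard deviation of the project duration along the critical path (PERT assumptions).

3.09 weeks

te_A = (11 + 4·13 + 15)/6 = 78/6 = 13; σ²_A = ((15−11)/6)² = 0.444
te_B = (10 + 4·13 + 28)/6 = 90/6 = 15; σ²_B = ((28−10)/6)² = 9.000
te_C = (3 + 4·5 + 19)/6 = 42/6 = 7; σ²_C = ((19−3)/6)² = 7.111
te_D = (8 + 4·12 + 16)/6 = 72/6 = 12; σ²_D = ((16−8)/6)² = 1.778
te_E = (1 + 4·2 + 9)/6 = 18/6 = 3; σ²_E = ((9−1)/6)² = 1.778
te_F = (1 + 4·2 + 15)/6 = 24/6 = 4; σ²_F = ((15−1)/6)² = 5.444
te_G = (6 + 4·8 + 16)/6 = 54/6 = 9; σ²_G = ((16−6)/6)² = 2.778
te_H = (1 + 4·2 + 3)/6 = 12/6 = 2; σ²_H = ((3−1)/6)² = 0.111

Forward pass:
ES_A = 0; EF_A = 13
ES_B = 13; EF_B = 13+15 = 28
ES_C = 13; EF_C = 13+7 = 20
ES_D = 13; EF_D = 13+12 = 25
ES_E = 13; EF_E = 13+3 = 16
ES_F = 13; EF_F = 13+4 = 17
ES_G = 13; EF_G = 13+9 = 22
ES_H = max(EF_B=28, EF_C=20, EF_D=25, EF_E=16, EF_F=17, EF_G=22) = 28; EF_H = 28+2 = 30
Expected project duration μ = 30 weeks. Critical path: A → B → H.

Variance along critical path = 0.444 + 9.000 + 0.111 = 9.556
σ = √9.556 = 3.091 weeks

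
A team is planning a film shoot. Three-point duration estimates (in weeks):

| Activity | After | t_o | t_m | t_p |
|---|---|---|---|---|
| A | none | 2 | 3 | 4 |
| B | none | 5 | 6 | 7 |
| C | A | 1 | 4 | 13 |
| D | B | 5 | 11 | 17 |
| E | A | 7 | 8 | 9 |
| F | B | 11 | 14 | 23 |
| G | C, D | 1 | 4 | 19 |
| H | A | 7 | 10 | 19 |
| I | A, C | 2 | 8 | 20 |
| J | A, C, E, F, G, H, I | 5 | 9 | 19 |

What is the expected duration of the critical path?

te_A = (2 + 4·3 + 4)/6 = 18/6 = 3
te_B = (5 + 4·6 + 7)/6 = 36/6 = 6
te_C = (1 + 4·4 + 13)/6 = 30/6 = 5
te_D = (5 + 4·11 + 17)/6 = 66/6 = 11
te_E = (7 + 4·8 + 9)/6 = 48/6 = 8
te_F = (11 + 4·14 + 23)/6 = 90/6 = 15
te_G = (1 + 4·4 + 19)/6 = 36/6 = 6
te_H = (7 + 4·10 + 19)/6 = 66/6 = 11
te_I = (2 + 4·8 + 20)/6 = 54/6 = 9
te_J = (5 + 4·9 + 19)/6 = 60/6 = 10

Forward pass:
ES_A = 0; EF_A = 3
ES_B = 0; EF_B = 6
ES_C = 3; EF_C = 3+5 = 8
ES_D = 6; EF_D = 6+11 = 17
ES_E = 3; EF_E = 3+8 = 11
ES_F = 6; EF_F = 6+15 = 21
ES_G = max(EF_C=8, EF_D=17) = 17; EF_G = 17+6 = 23
ES_H = 3; EF_H = 3+11 = 14
ES_I = max(EF_A=3, EF_C=8) = 8; EF_I = 8+9 = 17
ES_J = max(EF_A=3, EF_C=8, EF_E=11, EF_F=21, EF_G=23, EF_H=14, EF_I=17) = 23; EF_J = 23+10 = 33
Expected project duration μ = 33 weeks. Critical path: B → D → G → J.

33 weeks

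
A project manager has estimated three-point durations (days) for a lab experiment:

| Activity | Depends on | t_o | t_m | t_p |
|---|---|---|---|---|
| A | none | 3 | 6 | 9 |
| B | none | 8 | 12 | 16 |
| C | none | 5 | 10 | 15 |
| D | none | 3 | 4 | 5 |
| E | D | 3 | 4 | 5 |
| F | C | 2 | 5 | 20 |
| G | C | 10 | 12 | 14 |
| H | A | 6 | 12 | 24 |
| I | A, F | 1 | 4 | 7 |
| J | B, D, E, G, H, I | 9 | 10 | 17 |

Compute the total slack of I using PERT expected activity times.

1 days

te_A = (3 + 4·6 + 9)/6 = 36/6 = 6
te_B = (8 + 4·12 + 16)/6 = 72/6 = 12
te_C = (5 + 4·10 + 15)/6 = 60/6 = 10
te_D = (3 + 4·4 + 5)/6 = 24/6 = 4
te_E = (3 + 4·4 + 5)/6 = 24/6 = 4
te_F = (2 + 4·5 + 20)/6 = 42/6 = 7
te_G = (10 + 4·12 + 14)/6 = 72/6 = 12
te_H = (6 + 4·12 + 24)/6 = 78/6 = 13
te_I = (1 + 4·4 + 7)/6 = 24/6 = 4
te_J = (9 + 4·10 + 17)/6 = 66/6 = 11

Forward pass:
ES_A = 0; EF_A = 6
ES_B = 0; EF_B = 12
ES_C = 0; EF_C = 10
ES_D = 0; EF_D = 4
ES_E = 4; EF_E = 4+4 = 8
ES_F = 10; EF_F = 10+7 = 17
ES_G = 10; EF_G = 10+12 = 22
ES_H = 6; EF_H = 6+13 = 19
ES_I = max(EF_A=6, EF_F=17) = 17; EF_I = 17+4 = 21
ES_J = max(EF_B=12, EF_D=4, EF_E=8, EF_G=22, EF_H=19, EF_I=21) = 22; EF_J = 22+11 = 33
Expected project duration μ = 33 days. Critical path: C → G → J.

Backward pass:
LF_J = 33; LS_J = 33−11 = 22
LF_I = LS_J = 22; LS_I = 22−4 = 18
LF_H = LS_J = 22; LS_H = 22−13 = 9
LF_G = LS_J = 22; LS_G = 22−12 = 10
LF_F = LS_I = 18; LS_F = 18−7 = 11
LF_E = LS_J = 22; LS_E = 22−4 = 18
LF_D = min(LS_E=18, LS_J=22) = 18; LS_D = 18−4 = 14
LF_C = min(LS_F=11, LS_G=10) = 10; LS_C = 10−10 = 0
LF_B = LS_J = 22; LS_B = 22−12 = 10
LF_A = min(LS_H=9, LS_I=18) = 9; LS_A = 9−6 = 3
Slack_I = LS_I − ES_I = 18 − 17 = 1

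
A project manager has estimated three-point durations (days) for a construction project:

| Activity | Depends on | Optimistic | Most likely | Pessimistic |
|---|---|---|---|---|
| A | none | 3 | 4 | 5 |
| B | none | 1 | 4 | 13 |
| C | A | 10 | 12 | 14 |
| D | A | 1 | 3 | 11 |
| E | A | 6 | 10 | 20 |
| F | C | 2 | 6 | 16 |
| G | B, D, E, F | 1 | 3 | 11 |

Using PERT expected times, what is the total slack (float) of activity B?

te_A = (3 + 4·4 + 5)/6 = 24/6 = 4
te_B = (1 + 4·4 + 13)/6 = 30/6 = 5
te_C = (10 + 4·12 + 14)/6 = 72/6 = 12
te_D = (1 + 4·3 + 11)/6 = 24/6 = 4
te_E = (6 + 4·10 + 20)/6 = 66/6 = 11
te_F = (2 + 4·6 + 16)/6 = 42/6 = 7
te_G = (1 + 4·3 + 11)/6 = 24/6 = 4

Forward pass:
ES_A = 0; EF_A = 4
ES_B = 0; EF_B = 5
ES_C = 4; EF_C = 4+12 = 16
ES_D = 4; EF_D = 4+4 = 8
ES_E = 4; EF_E = 4+11 = 15
ES_F = 16; EF_F = 16+7 = 23
ES_G = max(EF_B=5, EF_D=8, EF_E=15, EF_F=23) = 23; EF_G = 23+4 = 27
Expected project duration μ = 27 days. Critical path: A → C → F → G.

Backward pass:
LF_G = 27; LS_G = 27−4 = 23
LF_F = LS_G = 23; LS_F = 23−7 = 16
LF_E = LS_G = 23; LS_E = 23−11 = 12
LF_D = LS_G = 23; LS_D = 23−4 = 19
LF_C = LS_F = 16; LS_C = 16−12 = 4
LF_B = LS_G = 23; LS_B = 23−5 = 18
LF_A = min(LS_C=4, LS_D=19, LS_E=12) = 4; LS_A = 4−4 = 0
Slack_B = LS_B − ES_B = 18 − 0 = 18

18 days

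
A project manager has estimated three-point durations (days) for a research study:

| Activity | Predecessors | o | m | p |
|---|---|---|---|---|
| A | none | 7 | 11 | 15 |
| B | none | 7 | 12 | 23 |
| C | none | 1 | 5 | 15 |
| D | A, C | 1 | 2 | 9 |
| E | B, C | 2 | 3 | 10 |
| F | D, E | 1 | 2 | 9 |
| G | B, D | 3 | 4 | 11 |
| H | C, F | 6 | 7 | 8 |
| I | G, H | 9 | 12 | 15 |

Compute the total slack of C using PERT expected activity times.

7 days

te_A = (7 + 4·11 + 15)/6 = 66/6 = 11
te_B = (7 + 4·12 + 23)/6 = 78/6 = 13
te_C = (1 + 4·5 + 15)/6 = 36/6 = 6
te_D = (1 + 4·2 + 9)/6 = 18/6 = 3
te_E = (2 + 4·3 + 10)/6 = 24/6 = 4
te_F = (1 + 4·2 + 9)/6 = 18/6 = 3
te_G = (3 + 4·4 + 11)/6 = 30/6 = 5
te_H = (6 + 4·7 + 8)/6 = 42/6 = 7
te_I = (9 + 4·12 + 15)/6 = 72/6 = 12

Forward pass:
ES_A = 0; EF_A = 11
ES_B = 0; EF_B = 13
ES_C = 0; EF_C = 6
ES_D = max(EF_A=11, EF_C=6) = 11; EF_D = 11+3 = 14
ES_E = max(EF_B=13, EF_C=6) = 13; EF_E = 13+4 = 17
ES_F = max(EF_D=14, EF_E=17) = 17; EF_F = 17+3 = 20
ES_G = max(EF_B=13, EF_D=14) = 14; EF_G = 14+5 = 19
ES_H = max(EF_C=6, EF_F=20) = 20; EF_H = 20+7 = 27
ES_I = max(EF_G=19, EF_H=27) = 27; EF_I = 27+12 = 39
Expected project duration μ = 39 days. Critical path: B → E → F → H → I.

Backward pass:
LF_I = 39; LS_I = 39−12 = 27
LF_H = LS_I = 27; LS_H = 27−7 = 20
LF_G = LS_I = 27; LS_G = 27−5 = 22
LF_F = LS_H = 20; LS_F = 20−3 = 17
LF_E = LS_F = 17; LS_E = 17−4 = 13
LF_D = min(LS_F=17, LS_G=22) = 17; LS_D = 17−3 = 14
LF_C = min(LS_D=14, LS_E=13, LS_H=20) = 13; LS_C = 13−6 = 7
LF_B = min(LS_E=13, LS_G=22) = 13; LS_B = 13−13 = 0
LF_A = LS_D = 14; LS_A = 14−11 = 3
Slack_C = LS_C − ES_C = 7 − 0 = 7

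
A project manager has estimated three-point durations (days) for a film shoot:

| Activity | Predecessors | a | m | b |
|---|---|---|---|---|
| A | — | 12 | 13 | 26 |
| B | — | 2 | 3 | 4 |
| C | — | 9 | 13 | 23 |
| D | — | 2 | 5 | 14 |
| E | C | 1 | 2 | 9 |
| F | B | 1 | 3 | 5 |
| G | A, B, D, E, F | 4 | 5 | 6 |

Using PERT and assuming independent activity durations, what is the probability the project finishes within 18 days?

0.070

te_A = (12 + 4·13 + 26)/6 = 90/6 = 15; σ²_A = ((26−12)/6)² = 5.444
te_B = (2 + 4·3 + 4)/6 = 18/6 = 3; σ²_B = ((4−2)/6)² = 0.111
te_C = (9 + 4·13 + 23)/6 = 84/6 = 14; σ²_C = ((23−9)/6)² = 5.444
te_D = (2 + 4·5 + 14)/6 = 36/6 = 6; σ²_D = ((14−2)/6)² = 4.000
te_E = (1 + 4·2 + 9)/6 = 18/6 = 3; σ²_E = ((9−1)/6)² = 1.778
te_F = (1 + 4·3 + 5)/6 = 18/6 = 3; σ²_F = ((5−1)/6)² = 0.444
te_G = (4 + 4·5 + 6)/6 = 30/6 = 5; σ²_G = ((6−4)/6)² = 0.111

Forward pass:
ES_A = 0; EF_A = 15
ES_B = 0; EF_B = 3
ES_C = 0; EF_C = 14
ES_D = 0; EF_D = 6
ES_E = 14; EF_E = 14+3 = 17
ES_F = 3; EF_F = 3+3 = 6
ES_G = max(EF_A=15, EF_B=3, EF_D=6, EF_E=17, EF_F=6) = 17; EF_G = 17+5 = 22
Expected project duration μ = 22 days. Critical path: C → E → G.

Variance along critical path = 5.444 + 1.778 + 0.111 = 7.333; σ = √7.333 = 2.708 days.
Z = (18 − 22) / 2.708 = -1.477
P(T ≤ 18) = Φ(-1.477) ≈ 0.070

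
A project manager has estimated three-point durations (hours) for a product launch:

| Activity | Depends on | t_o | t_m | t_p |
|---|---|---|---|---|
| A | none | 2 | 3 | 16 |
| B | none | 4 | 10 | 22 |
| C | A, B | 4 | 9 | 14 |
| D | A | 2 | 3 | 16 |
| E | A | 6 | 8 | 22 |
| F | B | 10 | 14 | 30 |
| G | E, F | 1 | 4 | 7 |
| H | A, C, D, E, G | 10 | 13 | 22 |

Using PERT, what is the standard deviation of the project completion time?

te_A = (2 + 4·3 + 16)/6 = 30/6 = 5; σ²_A = ((16−2)/6)² = 5.444
te_B = (4 + 4·10 + 22)/6 = 66/6 = 11; σ²_B = ((22−4)/6)² = 9.000
te_C = (4 + 4·9 + 14)/6 = 54/6 = 9; σ²_C = ((14−4)/6)² = 2.778
te_D = (2 + 4·3 + 16)/6 = 30/6 = 5; σ²_D = ((16−2)/6)² = 5.444
te_E = (6 + 4·8 + 22)/6 = 60/6 = 10; σ²_E = ((22−6)/6)² = 7.111
te_F = (10 + 4·14 + 30)/6 = 96/6 = 16; σ²_F = ((30−10)/6)² = 11.111
te_G = (1 + 4·4 + 7)/6 = 24/6 = 4; σ²_G = ((7−1)/6)² = 1.000
te_H = (10 + 4·13 + 22)/6 = 84/6 = 14; σ²_H = ((22−10)/6)² = 4.000

Forward pass:
ES_A = 0; EF_A = 5
ES_B = 0; EF_B = 11
ES_C = max(EF_A=5, EF_B=11) = 11; EF_C = 11+9 = 20
ES_D = 5; EF_D = 5+5 = 10
ES_E = 5; EF_E = 5+10 = 15
ES_F = 11; EF_F = 11+16 = 27
ES_G = max(EF_E=15, EF_F=27) = 27; EF_G = 27+4 = 31
ES_H = max(EF_A=5, EF_C=20, EF_D=10, EF_E=15, EF_G=31) = 31; EF_H = 31+14 = 45
Expected project duration μ = 45 hours. Critical path: B → F → G → H.

Variance along critical path = 9.000 + 11.111 + 1.000 + 4.000 = 25.111
σ = √25.111 = 5.011 hours

5.01 hours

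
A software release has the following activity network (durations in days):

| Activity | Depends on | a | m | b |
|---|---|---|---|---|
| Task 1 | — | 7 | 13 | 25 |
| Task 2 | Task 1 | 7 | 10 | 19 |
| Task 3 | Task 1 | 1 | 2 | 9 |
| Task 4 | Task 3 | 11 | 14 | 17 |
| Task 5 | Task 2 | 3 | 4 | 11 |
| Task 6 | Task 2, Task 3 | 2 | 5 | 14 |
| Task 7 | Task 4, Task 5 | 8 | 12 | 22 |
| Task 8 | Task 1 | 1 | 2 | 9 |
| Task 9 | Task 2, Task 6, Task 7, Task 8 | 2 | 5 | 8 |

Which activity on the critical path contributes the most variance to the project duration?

te_Task 1 = (7 + 4·13 + 25)/6 = 84/6 = 14; σ²_Task 1 = ((25−7)/6)² = 9.000
te_Task 2 = (7 + 4·10 + 19)/6 = 66/6 = 11; σ²_Task 2 = ((19−7)/6)² = 4.000
te_Task 3 = (1 + 4·2 + 9)/6 = 18/6 = 3; σ²_Task 3 = ((9−1)/6)² = 1.778
te_Task 4 = (11 + 4·14 + 17)/6 = 84/6 = 14; σ²_Task 4 = ((17−11)/6)² = 1.000
te_Task 5 = (3 + 4·4 + 11)/6 = 30/6 = 5; σ²_Task 5 = ((11−3)/6)² = 1.778
te_Task 6 = (2 + 4·5 + 14)/6 = 36/6 = 6; σ²_Task 6 = ((14−2)/6)² = 4.000
te_Task 7 = (8 + 4·12 + 22)/6 = 78/6 = 13; σ²_Task 7 = ((22−8)/6)² = 5.444
te_Task 8 = (1 + 4·2 + 9)/6 = 18/6 = 3; σ²_Task 8 = ((9−1)/6)² = 1.778
te_Task 9 = (2 + 4·5 + 8)/6 = 30/6 = 5; σ²_Task 9 = ((8−2)/6)² = 1.000

Forward pass:
ES_Task 1 = 0; EF_Task 1 = 14
ES_Task 2 = 14; EF_Task 2 = 14+11 = 25
ES_Task 3 = 14; EF_Task 3 = 14+3 = 17
ES_Task 4 = 17; EF_Task 4 = 17+14 = 31
ES_Task 5 = 25; EF_Task 5 = 25+5 = 30
ES_Task 6 = max(EF_Task 2=25, EF_Task 3=17) = 25; EF_Task 6 = 25+6 = 31
ES_Task 7 = max(EF_Task 4=31, EF_Task 5=30) = 31; EF_Task 7 = 31+13 = 44
ES_Task 8 = 14; EF_Task 8 = 14+3 = 17
ES_Task 9 = max(EF_Task 2=25, EF_Task 6=31, EF_Task 7=44, EF_Task 8=17) = 44; EF_Task 9 = 44+5 = 49
Expected project duration μ = 49 days. Critical path: Task 1 → Task 3 → Task 4 → Task 7 → Task 9.

Variances on critical path: σ²_Task 1=9.000, σ²_Task 3=1.778, σ²_Task 4=1.000, σ²_Task 7=5.444, σ²_Task 9=1.000.
Largest is σ²_Task 1 = 9.000.

Task 1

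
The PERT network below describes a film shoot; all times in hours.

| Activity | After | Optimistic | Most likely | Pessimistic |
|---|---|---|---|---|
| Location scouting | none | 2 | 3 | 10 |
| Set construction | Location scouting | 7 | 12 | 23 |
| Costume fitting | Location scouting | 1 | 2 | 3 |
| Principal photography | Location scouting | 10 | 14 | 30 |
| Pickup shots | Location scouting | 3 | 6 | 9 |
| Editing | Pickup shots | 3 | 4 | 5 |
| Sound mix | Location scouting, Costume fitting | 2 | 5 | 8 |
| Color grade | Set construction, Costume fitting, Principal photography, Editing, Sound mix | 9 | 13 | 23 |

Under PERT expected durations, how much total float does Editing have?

te_Location scouting = (2 + 4·3 + 10)/6 = 24/6 = 4
te_Set construction = (7 + 4·12 + 23)/6 = 78/6 = 13
te_Costume fitting = (1 + 4·2 + 3)/6 = 12/6 = 2
te_Principal photography = (10 + 4·14 + 30)/6 = 96/6 = 16
te_Pickup shots = (3 + 4·6 + 9)/6 = 36/6 = 6
te_Editing = (3 + 4·4 + 5)/6 = 24/6 = 4
te_Sound mix = (2 + 4·5 + 8)/6 = 30/6 = 5
te_Color grade = (9 + 4·13 + 23)/6 = 84/6 = 14

Forward pass:
ES_Location scouting = 0; EF_Location scouting = 4
ES_Set construction = 4; EF_Set construction = 4+13 = 17
ES_Costume fitting = 4; EF_Costume fitting = 4+2 = 6
ES_Principal photography = 4; EF_Principal photography = 4+16 = 20
ES_Pickup shots = 4; EF_Pickup shots = 4+6 = 10
ES_Editing = 10; EF_Editing = 10+4 = 14
ES_Sound mix = max(EF_Location scouting=4, EF_Costume fitting=6) = 6; EF_Sound mix = 6+5 = 11
ES_Color grade = max(EF_Set construction=17, EF_Costume fitting=6, EF_Principal photography=20, EF_Editing=14, EF_Sound mix=11) = 20; EF_Color grade = 20+14 = 34
Expected project duration μ = 34 hours. Critical path: Location scouting → Principal photography → Color grade.

Backward pass:
LF_Color grade = 34; LS_Color grade = 34−14 = 20
LF_Sound mix = LS_Color grade = 20; LS_Sound mix = 20−5 = 15
LF_Editing = LS_Color grade = 20; LS_Editing = 20−4 = 16
LF_Pickup shots = LS_Editing = 16; LS_Pickup shots = 16−6 = 10
LF_Principal photography = LS_Color grade = 20; LS_Principal photography = 20−16 = 4
LF_Costume fitting = min(LS_Sound mix=15, LS_Color grade=20) = 15; LS_Costume fitting = 15−2 = 13
LF_Set construction = LS_Color grade = 20; LS_Set construction = 20−13 = 7
LF_Location scouting = min(LS_Set construction=7, LS_Costume fitting=13, LS_Principal photography=4, LS_Pickup shots=10, LS_Sound mix=15) = 4; LS_Location scouting = 4−4 = 0
Slack_Editing = LS_Editing − ES_Editing = 16 − 10 = 6

6 hours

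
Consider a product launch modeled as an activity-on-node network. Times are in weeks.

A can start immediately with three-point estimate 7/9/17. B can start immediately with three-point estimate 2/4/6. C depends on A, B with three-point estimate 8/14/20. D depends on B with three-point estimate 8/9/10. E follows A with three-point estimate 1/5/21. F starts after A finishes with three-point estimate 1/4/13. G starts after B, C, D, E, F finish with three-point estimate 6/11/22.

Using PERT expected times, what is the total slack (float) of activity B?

6 weeks

te_A = (7 + 4·9 + 17)/6 = 60/6 = 10
te_B = (2 + 4·4 + 6)/6 = 24/6 = 4
te_C = (8 + 4·14 + 20)/6 = 84/6 = 14
te_D = (8 + 4·9 + 10)/6 = 54/6 = 9
te_E = (1 + 4·5 + 21)/6 = 42/6 = 7
te_F = (1 + 4·4 + 13)/6 = 30/6 = 5
te_G = (6 + 4·11 + 22)/6 = 72/6 = 12

Forward pass:
ES_A = 0; EF_A = 10
ES_B = 0; EF_B = 4
ES_C = max(EF_A=10, EF_B=4) = 10; EF_C = 10+14 = 24
ES_D = 4; EF_D = 4+9 = 13
ES_E = 10; EF_E = 10+7 = 17
ES_F = 10; EF_F = 10+5 = 15
ES_G = max(EF_B=4, EF_C=24, EF_D=13, EF_E=17, EF_F=15) = 24; EF_G = 24+12 = 36
Expected project duration μ = 36 weeks. Critical path: A → C → G.

Backward pass:
LF_G = 36; LS_G = 36−12 = 24
LF_F = LS_G = 24; LS_F = 24−5 = 19
LF_E = LS_G = 24; LS_E = 24−7 = 17
LF_D = LS_G = 24; LS_D = 24−9 = 15
LF_C = LS_G = 24; LS_C = 24−14 = 10
LF_B = min(LS_C=10, LS_D=15, LS_G=24) = 10; LS_B = 10−4 = 6
LF_A = min(LS_C=10, LS_E=17, LS_F=19) = 10; LS_A = 10−10 = 0
Slack_B = LS_B − ES_B = 6 − 0 = 6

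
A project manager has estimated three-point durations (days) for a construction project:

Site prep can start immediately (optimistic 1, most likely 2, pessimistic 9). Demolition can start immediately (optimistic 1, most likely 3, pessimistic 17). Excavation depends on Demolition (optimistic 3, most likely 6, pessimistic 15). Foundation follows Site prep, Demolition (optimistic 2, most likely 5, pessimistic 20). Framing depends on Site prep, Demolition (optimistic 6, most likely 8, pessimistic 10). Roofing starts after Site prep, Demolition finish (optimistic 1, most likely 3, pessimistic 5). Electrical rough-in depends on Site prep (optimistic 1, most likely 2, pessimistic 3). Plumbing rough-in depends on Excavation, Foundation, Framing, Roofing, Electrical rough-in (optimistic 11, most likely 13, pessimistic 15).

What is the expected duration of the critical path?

26 days

te_Site prep = (1 + 4·2 + 9)/6 = 18/6 = 3
te_Demolition = (1 + 4·3 + 17)/6 = 30/6 = 5
te_Excavation = (3 + 4·6 + 15)/6 = 42/6 = 7
te_Foundation = (2 + 4·5 + 20)/6 = 42/6 = 7
te_Framing = (6 + 4·8 + 10)/6 = 48/6 = 8
te_Roofing = (1 + 4·3 + 5)/6 = 18/6 = 3
te_Electrical rough-in = (1 + 4·2 + 3)/6 = 12/6 = 2
te_Plumbing rough-in = (11 + 4·13 + 15)/6 = 78/6 = 13

Forward pass:
ES_Site prep = 0; EF_Site prep = 3
ES_Demolition = 0; EF_Demolition = 5
ES_Excavation = 5; EF_Excavation = 5+7 = 12
ES_Foundation = max(EF_Site prep=3, EF_Demolition=5) = 5; EF_Foundation = 5+7 = 12
ES_Framing = max(EF_Site prep=3, EF_Demolition=5) = 5; EF_Framing = 5+8 = 13
ES_Roofing = max(EF_Site prep=3, EF_Demolition=5) = 5; EF_Roofing = 5+3 = 8
ES_Electrical rough-in = 3; EF_Electrical rough-in = 3+2 = 5
ES_Plumbing rough-in = max(EF_Excavation=12, EF_Foundation=12, EF_Framing=13, EF_Roofing=8, EF_Electrical rough-in=5) = 13; EF_Plumbing rough-in = 13+13 = 26
Expected project duration μ = 26 days. Critical path: Demolition → Framing → Plumbing rough-in.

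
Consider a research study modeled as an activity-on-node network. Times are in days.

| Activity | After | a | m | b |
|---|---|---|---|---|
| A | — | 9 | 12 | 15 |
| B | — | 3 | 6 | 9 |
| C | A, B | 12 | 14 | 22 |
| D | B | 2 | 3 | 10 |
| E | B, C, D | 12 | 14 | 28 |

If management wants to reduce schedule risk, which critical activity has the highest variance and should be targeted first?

te_A = (9 + 4·12 + 15)/6 = 72/6 = 12; σ²_A = ((15−9)/6)² = 1.000
te_B = (3 + 4·6 + 9)/6 = 36/6 = 6; σ²_B = ((9−3)/6)² = 1.000
te_C = (12 + 4·14 + 22)/6 = 90/6 = 15; σ²_C = ((22−12)/6)² = 2.778
te_D = (2 + 4·3 + 10)/6 = 24/6 = 4; σ²_D = ((10−2)/6)² = 1.778
te_E = (12 + 4·14 + 28)/6 = 96/6 = 16; σ²_E = ((28−12)/6)² = 7.111

Forward pass:
ES_A = 0; EF_A = 12
ES_B = 0; EF_B = 6
ES_C = max(EF_A=12, EF_B=6) = 12; EF_C = 12+15 = 27
ES_D = 6; EF_D = 6+4 = 10
ES_E = max(EF_B=6, EF_C=27, EF_D=10) = 27; EF_E = 27+16 = 43
Expected project duration μ = 43 days. Critical path: A → C → E.

Variances on critical path: σ²_A=1.000, σ²_C=2.778, σ²_E=7.111.
Largest is σ²_E = 7.111.

E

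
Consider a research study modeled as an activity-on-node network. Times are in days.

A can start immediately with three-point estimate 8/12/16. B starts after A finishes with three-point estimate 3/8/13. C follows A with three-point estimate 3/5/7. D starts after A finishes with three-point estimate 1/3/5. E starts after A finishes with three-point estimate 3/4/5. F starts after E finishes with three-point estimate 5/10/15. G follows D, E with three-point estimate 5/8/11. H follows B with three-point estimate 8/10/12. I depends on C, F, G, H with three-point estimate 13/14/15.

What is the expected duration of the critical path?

44 days

te_A = (8 + 4·12 + 16)/6 = 72/6 = 12
te_B = (3 + 4·8 + 13)/6 = 48/6 = 8
te_C = (3 + 4·5 + 7)/6 = 30/6 = 5
te_D = (1 + 4·3 + 5)/6 = 18/6 = 3
te_E = (3 + 4·4 + 5)/6 = 24/6 = 4
te_F = (5 + 4·10 + 15)/6 = 60/6 = 10
te_G = (5 + 4·8 + 11)/6 = 48/6 = 8
te_H = (8 + 4·10 + 12)/6 = 60/6 = 10
te_I = (13 + 4·14 + 15)/6 = 84/6 = 14

Forward pass:
ES_A = 0; EF_A = 12
ES_B = 12; EF_B = 12+8 = 20
ES_C = 12; EF_C = 12+5 = 17
ES_D = 12; EF_D = 12+3 = 15
ES_E = 12; EF_E = 12+4 = 16
ES_F = 16; EF_F = 16+10 = 26
ES_G = max(EF_D=15, EF_E=16) = 16; EF_G = 16+8 = 24
ES_H = 20; EF_H = 20+10 = 30
ES_I = max(EF_C=17, EF_F=26, EF_G=24, EF_H=30) = 30; EF_I = 30+14 = 44
Expected project duration μ = 44 days. Critical path: A → B → H → I.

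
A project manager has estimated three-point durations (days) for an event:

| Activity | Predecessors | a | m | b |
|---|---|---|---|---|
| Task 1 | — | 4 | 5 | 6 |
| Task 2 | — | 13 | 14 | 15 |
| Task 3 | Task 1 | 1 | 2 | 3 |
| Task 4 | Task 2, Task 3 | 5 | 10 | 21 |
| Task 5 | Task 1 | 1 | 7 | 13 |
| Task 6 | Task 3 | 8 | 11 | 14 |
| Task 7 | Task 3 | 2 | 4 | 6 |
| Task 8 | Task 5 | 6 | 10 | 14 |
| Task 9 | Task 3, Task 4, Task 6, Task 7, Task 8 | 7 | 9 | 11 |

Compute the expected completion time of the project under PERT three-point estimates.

34 days

te_Task 1 = (4 + 4·5 + 6)/6 = 30/6 = 5
te_Task 2 = (13 + 4·14 + 15)/6 = 84/6 = 14
te_Task 3 = (1 + 4·2 + 3)/6 = 12/6 = 2
te_Task 4 = (5 + 4·10 + 21)/6 = 66/6 = 11
te_Task 5 = (1 + 4·7 + 13)/6 = 42/6 = 7
te_Task 6 = (8 + 4·11 + 14)/6 = 66/6 = 11
te_Task 7 = (2 + 4·4 + 6)/6 = 24/6 = 4
te_Task 8 = (6 + 4·10 + 14)/6 = 60/6 = 10
te_Task 9 = (7 + 4·9 + 11)/6 = 54/6 = 9

Forward pass:
ES_Task 1 = 0; EF_Task 1 = 5
ES_Task 2 = 0; EF_Task 2 = 14
ES_Task 3 = 5; EF_Task 3 = 5+2 = 7
ES_Task 4 = max(EF_Task 2=14, EF_Task 3=7) = 14; EF_Task 4 = 14+11 = 25
ES_Task 5 = 5; EF_Task 5 = 5+7 = 12
ES_Task 6 = 7; EF_Task 6 = 7+11 = 18
ES_Task 7 = 7; EF_Task 7 = 7+4 = 11
ES_Task 8 = 12; EF_Task 8 = 12+10 = 22
ES_Task 9 = max(EF_Task 3=7, EF_Task 4=25, EF_Task 6=18, EF_Task 7=11, EF_Task 8=22) = 25; EF_Task 9 = 25+9 = 34
Expected project duration μ = 34 days. Critical path: Task 2 → Task 4 → Task 9.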